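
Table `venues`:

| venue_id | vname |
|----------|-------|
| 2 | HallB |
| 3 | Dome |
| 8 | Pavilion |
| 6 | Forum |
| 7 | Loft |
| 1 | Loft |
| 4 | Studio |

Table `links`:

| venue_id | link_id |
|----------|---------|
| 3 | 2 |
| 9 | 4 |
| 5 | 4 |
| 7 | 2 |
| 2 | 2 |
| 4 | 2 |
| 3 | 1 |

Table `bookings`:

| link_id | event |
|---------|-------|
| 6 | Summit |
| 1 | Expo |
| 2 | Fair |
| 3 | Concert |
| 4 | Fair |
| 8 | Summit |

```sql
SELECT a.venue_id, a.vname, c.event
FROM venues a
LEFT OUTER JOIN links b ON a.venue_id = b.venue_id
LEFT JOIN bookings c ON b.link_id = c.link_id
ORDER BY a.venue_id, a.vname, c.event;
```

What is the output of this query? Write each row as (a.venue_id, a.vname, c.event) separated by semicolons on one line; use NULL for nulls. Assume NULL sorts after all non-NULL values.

Joins associate left-to-right: venues LEFT JOIN links on venue_id gives 8 intermediate row(s).
Then LEFT JOIN `bookings c` on link_id: each of those 8 rows is kept; rows whose b.link_id has no match in c get NULL for c's columns.

(1, Loft, NULL); (2, HallB, Fair); (3, Dome, Expo); (3, Dome, Fair); (4, Studio, Fair); (6, Forum, NULL); (7, Loft, Fair); (8, Pavilion, NULL)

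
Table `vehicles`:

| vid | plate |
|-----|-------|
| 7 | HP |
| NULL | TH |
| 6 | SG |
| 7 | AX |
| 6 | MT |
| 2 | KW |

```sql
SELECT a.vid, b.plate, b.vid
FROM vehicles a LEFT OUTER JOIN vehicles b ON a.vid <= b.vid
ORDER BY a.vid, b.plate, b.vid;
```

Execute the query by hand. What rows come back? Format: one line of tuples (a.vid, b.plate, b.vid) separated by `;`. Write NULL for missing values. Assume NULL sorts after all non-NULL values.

(2, AX, 7); (2, HP, 7); (2, KW, 2); (2, MT, 6); (2, SG, 6); (6, AX, 7); (6, AX, 7); (6, HP, 7); (6, HP, 7); (6, MT, 6); (6, MT, 6); (6, SG, 6); (6, SG, 6); (7, AX, 7); (7, AX, 7); (7, HP, 7); (7, HP, 7); (NULL, NULL, NULL)

LEFT JOIN keeps every row from `vehicles a`; unmatched rows get NULL for `vehicles b`'s columns.
Matching on a.vid <= b.vid. A NULL in a compared column never satisfies the condition.
- a[0] vid=7 → 2 match(es) in b → 2 row(s).
- a[1] vid=NULL → no match; kept with NULLs on the b side.
- a[2] vid=6 → 4 match(es) in b → 4 row(s).
- a[3] vid=7 → 2 match(es) in b → 2 row(s).
- a[4] vid=6 → 4 match(es) in b → 4 row(s).
- a[5] vid=2 → 5 match(es) in b → 5 row(s).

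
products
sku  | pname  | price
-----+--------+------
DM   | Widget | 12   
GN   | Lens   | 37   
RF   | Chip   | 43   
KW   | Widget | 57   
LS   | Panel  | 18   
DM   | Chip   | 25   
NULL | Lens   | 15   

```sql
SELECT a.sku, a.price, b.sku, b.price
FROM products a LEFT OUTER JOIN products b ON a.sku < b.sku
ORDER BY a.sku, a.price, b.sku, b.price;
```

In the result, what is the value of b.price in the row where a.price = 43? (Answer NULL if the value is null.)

NULL

LEFT JOIN keeps every row from `products a`; unmatched rows get NULL for `products b`'s columns.
Matching on a.sku < b.sku. A NULL in a compared column never satisfies the condition.
- a[0] sku=DM → 4 match(es) in b → 4 row(s).
- a[1] sku=GN → 3 match(es) in b → 3 row(s).
- a[2] sku=RF → no match; kept with NULLs on the b side.
- a[3] sku=KW → 2 match(es) in b → 2 row(s).
- a[4] sku=LS → 1 match(es) in b → 1 row(s).
- a[5] sku=DM → 4 match(es) in b → 4 row(s).
- a[6] sku=NULL → no match; kept with NULLs on the b side.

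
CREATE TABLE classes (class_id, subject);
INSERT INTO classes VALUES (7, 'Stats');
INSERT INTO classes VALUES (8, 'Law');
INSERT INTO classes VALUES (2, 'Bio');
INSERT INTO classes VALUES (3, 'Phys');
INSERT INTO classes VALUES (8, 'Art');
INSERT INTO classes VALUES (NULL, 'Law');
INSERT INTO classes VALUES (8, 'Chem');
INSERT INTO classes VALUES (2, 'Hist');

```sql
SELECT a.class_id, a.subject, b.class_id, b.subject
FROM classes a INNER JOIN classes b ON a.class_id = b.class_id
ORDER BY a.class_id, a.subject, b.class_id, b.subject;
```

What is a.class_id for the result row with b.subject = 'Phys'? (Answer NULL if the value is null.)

3

INNER JOIN keeps only pairs where the ON condition holds.
Matching on a.class_id = b.class_id. A NULL in a compared column never satisfies the condition.
Matched pairs: 15.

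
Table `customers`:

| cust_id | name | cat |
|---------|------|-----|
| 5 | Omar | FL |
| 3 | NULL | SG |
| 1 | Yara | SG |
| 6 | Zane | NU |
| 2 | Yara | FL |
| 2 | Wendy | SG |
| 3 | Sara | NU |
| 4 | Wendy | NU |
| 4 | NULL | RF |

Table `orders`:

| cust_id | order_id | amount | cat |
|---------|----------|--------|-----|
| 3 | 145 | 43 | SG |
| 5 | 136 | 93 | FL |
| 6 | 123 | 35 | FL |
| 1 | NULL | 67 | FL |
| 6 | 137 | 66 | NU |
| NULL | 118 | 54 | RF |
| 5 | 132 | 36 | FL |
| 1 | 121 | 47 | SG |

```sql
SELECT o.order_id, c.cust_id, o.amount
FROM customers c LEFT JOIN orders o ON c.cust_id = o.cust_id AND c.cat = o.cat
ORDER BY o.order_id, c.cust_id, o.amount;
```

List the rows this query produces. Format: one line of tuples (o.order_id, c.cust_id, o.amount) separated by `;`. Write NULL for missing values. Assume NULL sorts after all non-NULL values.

(121, 1, 47); (132, 5, 36); (136, 5, 93); (137, 6, 66); (145, 3, 43); (NULL, 2, NULL); (NULL, 2, NULL); (NULL, 3, NULL); (NULL, 4, NULL); (NULL, 4, NULL)

LEFT JOIN keeps every row from `customers`; unmatched rows get NULL for `orders`'s columns.
Matching on c.cust_id = o.cust_id AND c.cat = o.cat. A NULL in a compared column never satisfies the condition.
Matched pairs: 5; unmatched c rows kept: 5.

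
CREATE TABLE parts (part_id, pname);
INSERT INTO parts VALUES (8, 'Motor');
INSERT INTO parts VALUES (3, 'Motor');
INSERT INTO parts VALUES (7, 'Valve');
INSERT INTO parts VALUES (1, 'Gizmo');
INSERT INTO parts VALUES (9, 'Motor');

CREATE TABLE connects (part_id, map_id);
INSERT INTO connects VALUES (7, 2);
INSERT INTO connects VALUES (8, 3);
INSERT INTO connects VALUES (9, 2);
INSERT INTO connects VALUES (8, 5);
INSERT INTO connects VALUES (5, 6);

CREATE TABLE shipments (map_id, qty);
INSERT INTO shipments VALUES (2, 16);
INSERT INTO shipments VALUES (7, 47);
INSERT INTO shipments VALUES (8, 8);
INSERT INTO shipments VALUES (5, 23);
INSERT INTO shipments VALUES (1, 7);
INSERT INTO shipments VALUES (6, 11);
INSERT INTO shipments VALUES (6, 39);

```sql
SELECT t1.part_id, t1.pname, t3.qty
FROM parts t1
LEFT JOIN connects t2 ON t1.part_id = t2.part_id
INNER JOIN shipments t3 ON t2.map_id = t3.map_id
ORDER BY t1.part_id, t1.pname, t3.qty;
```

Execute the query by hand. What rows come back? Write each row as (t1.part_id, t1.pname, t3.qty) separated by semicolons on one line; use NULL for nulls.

(7, Valve, 16); (8, Motor, 23); (9, Motor, 16)

Step 1 — t1 LEFT JOIN t2 on part_id → 6 row(s).
Then INNER JOIN `shipments t3` on map_id: keep only rows whose t2.map_id appears in t3.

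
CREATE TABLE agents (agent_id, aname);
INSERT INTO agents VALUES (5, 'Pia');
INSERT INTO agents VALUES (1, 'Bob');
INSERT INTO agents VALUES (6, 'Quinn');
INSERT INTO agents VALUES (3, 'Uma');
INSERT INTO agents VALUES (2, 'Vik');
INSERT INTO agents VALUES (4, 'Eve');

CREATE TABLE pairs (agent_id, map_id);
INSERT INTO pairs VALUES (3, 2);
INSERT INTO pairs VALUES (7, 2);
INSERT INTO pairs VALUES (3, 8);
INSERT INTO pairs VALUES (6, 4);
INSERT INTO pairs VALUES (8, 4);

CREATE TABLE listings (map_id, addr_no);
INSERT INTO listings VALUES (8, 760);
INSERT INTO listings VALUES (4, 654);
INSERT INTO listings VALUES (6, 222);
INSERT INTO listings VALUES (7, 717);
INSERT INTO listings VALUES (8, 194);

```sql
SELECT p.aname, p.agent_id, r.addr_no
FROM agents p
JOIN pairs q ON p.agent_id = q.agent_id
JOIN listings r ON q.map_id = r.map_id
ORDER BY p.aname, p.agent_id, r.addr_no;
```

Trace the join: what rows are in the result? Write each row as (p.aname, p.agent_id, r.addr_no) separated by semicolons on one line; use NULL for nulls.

(Quinn, 6, 654); (Uma, 3, 194); (Uma, 3, 760)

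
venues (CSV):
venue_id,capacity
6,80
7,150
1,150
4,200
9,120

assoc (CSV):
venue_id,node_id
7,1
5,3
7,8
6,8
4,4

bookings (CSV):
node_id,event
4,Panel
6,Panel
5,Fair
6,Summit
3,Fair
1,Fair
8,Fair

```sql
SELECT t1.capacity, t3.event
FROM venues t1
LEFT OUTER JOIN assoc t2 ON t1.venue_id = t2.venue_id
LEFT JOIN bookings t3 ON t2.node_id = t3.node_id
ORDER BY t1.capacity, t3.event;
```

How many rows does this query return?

Joins associate left-to-right: venues LEFT JOIN assoc on venue_id gives 6 intermediate row(s).
Then LEFT JOIN `bookings t3` on node_id: each of those 6 rows is kept; rows whose t2.node_id has no match in t3 get NULL for t3's columns.
Result: 6 row(s).

6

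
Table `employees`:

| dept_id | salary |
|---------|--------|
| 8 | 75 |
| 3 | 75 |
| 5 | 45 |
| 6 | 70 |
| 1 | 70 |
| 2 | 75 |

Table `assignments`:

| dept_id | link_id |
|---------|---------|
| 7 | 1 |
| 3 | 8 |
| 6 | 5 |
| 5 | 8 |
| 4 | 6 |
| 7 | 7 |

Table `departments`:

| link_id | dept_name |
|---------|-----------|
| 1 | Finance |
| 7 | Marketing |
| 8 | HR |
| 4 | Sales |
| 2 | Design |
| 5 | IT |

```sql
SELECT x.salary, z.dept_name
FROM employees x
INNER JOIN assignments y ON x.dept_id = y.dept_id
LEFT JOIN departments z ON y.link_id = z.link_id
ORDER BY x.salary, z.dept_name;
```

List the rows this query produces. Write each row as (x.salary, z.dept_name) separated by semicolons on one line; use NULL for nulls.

(45, HR); (70, IT); (75, HR)

Step 1 — x INNER JOIN y on dept_id → 3 row(s).
Then LEFT JOIN `departments z` on link_id: each of those 3 rows is kept; rows whose y.link_id has no match in z get NULL for z's columns.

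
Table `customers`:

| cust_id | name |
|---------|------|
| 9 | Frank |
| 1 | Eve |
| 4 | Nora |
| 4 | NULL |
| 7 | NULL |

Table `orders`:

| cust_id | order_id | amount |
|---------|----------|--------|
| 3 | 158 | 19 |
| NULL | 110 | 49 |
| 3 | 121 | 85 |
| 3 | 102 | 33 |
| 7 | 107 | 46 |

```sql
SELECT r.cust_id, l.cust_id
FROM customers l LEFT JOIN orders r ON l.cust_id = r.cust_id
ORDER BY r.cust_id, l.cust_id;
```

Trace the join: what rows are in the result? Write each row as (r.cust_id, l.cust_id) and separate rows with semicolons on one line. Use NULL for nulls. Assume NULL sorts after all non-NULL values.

(7, 7); (NULL, 1); (NULL, 4); (NULL, 4); (NULL, 9)

LEFT JOIN keeps every row from `customers`; unmatched rows get NULL for `orders`'s columns.
Matching on l.cust_id = r.cust_id. A NULL in a compared column never satisfies the condition.
- l row (cust_id=9): no match → kept, r columns NULL.
- l row (cust_id=1): no match → kept, r columns NULL.
- l row (cust_id=4): no match → kept, r columns NULL.
- l row (cust_id=4): no match → kept, r columns NULL.
- l row (cust_id=7): matches 1 r row(s) → 1 output row(s).
After projecting and ordering:
r.cust_id | l.cust_id
7 | 7
NULL | 1
NULL | 4
NULL | 4
NULL | 9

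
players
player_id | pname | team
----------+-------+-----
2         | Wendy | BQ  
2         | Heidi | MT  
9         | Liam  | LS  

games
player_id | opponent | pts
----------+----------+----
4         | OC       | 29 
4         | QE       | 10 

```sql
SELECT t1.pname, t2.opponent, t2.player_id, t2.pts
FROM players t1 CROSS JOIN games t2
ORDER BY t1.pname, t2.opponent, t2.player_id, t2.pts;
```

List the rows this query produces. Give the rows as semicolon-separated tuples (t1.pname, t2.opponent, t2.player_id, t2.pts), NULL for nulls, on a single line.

CROSS JOIN pairs every row of `players` with every row of `games`: 3 × 2 = 6 rows.
After projecting and ordering:
t1.pname | t2.opponent | t2.player_id | t2.pts
Heidi | OC | 4 | 29
Heidi | QE | 4 | 10
Liam | OC | 4 | 29
Liam | QE | 4 | 10
Wendy | OC | 4 | 29
Wendy | QE | 4 | 10

(Heidi, OC, 4, 29); (Heidi, QE, 4, 10); (Liam, OC, 4, 29); (Liam, QE, 4, 10); (Wendy, OC, 4, 29); (Wendy, QE, 4, 10)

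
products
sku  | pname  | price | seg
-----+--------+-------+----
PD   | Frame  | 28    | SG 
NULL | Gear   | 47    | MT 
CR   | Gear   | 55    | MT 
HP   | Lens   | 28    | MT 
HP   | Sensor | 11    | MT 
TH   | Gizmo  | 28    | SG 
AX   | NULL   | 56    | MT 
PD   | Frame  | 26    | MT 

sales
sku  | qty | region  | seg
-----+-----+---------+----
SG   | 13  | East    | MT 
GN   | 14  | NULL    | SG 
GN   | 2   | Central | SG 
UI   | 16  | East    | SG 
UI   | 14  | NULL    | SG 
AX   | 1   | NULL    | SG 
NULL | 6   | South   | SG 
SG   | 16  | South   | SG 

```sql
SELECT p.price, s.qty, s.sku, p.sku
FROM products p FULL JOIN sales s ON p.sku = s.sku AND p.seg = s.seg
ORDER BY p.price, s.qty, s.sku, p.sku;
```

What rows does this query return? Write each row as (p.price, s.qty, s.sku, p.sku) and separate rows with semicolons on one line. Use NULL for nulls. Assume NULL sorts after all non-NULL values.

FULL OUTER JOIN keeps every row from both sides; unmatched rows get NULL for the other side's columns.
Matching on p.sku = s.sku AND p.seg = s.seg. A NULL in a compared column never satisfies the condition.
Matched pairs: 0; unmatched p rows kept: 8; unmatched s rows kept: 8.

(11, NULL, NULL, HP); (26, NULL, NULL, PD); (28, NULL, NULL, HP); (28, NULL, NULL, PD); (28, NULL, NULL, TH); (47, NULL, NULL, NULL); (55, NULL, NULL, CR); (56, NULL, NULL, AX); (NULL, 1, AX, NULL); (NULL, 2, GN, NULL); (NULL, 6, NULL, NULL); (NULL, 13, SG, NULL); (NULL, 14, GN, NULL); (NULL, 14, UI, NULL); (NULL, 16, SG, NULL); (NULL, 16, UI, NULL)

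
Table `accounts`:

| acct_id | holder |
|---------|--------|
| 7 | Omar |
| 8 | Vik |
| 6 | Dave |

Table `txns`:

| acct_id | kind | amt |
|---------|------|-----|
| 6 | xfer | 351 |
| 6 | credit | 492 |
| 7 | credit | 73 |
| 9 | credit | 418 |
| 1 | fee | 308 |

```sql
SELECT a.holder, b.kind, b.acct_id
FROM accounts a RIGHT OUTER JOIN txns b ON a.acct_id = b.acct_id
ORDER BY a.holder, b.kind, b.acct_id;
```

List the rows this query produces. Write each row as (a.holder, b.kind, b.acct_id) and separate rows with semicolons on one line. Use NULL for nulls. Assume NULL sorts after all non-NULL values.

(Dave, credit, 6); (Dave, xfer, 6); (Omar, credit, 7); (NULL, credit, 9); (NULL, fee, 1)

RIGHT JOIN keeps every row from `txns`; unmatched rows get NULL for `accounts`'s columns.
Matching on a.acct_id = b.acct_id.
Matched pairs: 3; unmatched b rows kept: 2.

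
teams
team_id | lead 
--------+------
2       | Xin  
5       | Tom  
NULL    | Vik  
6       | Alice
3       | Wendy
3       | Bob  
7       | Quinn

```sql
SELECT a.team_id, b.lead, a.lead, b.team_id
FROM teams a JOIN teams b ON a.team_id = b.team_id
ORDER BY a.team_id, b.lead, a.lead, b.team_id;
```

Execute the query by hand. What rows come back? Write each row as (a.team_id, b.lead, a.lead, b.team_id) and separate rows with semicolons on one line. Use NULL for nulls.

INNER JOIN keeps only pairs where the ON condition holds.
Matching on a.team_id = b.team_id. A NULL in a compared column never satisfies the condition.
Matched pairs: 8.

(2, Xin, Xin, 2); (3, Bob, Bob, 3); (3, Bob, Wendy, 3); (3, Wendy, Bob, 3); (3, Wendy, Wendy, 3); (5, Tom, Tom, 5); (6, Alice, Alice, 6); (7, Quinn, Quinn, 7)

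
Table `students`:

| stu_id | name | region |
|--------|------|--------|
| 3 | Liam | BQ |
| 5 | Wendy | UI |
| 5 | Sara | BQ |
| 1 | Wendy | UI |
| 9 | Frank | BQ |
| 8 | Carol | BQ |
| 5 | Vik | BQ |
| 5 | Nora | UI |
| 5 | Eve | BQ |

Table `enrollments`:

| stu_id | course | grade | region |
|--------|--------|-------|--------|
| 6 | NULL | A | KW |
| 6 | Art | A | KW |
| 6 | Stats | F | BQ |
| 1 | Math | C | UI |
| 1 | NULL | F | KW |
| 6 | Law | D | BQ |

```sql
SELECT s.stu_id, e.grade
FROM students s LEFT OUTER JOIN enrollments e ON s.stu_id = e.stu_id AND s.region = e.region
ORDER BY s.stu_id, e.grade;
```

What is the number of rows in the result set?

9

LEFT JOIN keeps every row from `students`; unmatched rows get NULL for `enrollments`'s columns.
Matching on s.stu_id = e.stu_id AND s.region = e.region.
- stu_id=3, region=BQ: no e row matches, row kept with e columns NULL.
- stu_id=5, region=UI: no e row matches, row kept with e columns NULL.
- stu_id=5, region=BQ: no e row matches, row kept with e columns NULL.
- stu_id=1, region=UI: 1 matching e row(s), so 1 row(s) emitted.
- stu_id=9, region=BQ: no e row matches, row kept with e columns NULL.
- stu_id=8, region=BQ: no e row matches, row kept with e columns NULL.
- stu_id=5, region=BQ: no e row matches, row kept with e columns NULL.
- stu_id=5, region=UI: no e row matches, row kept with e columns NULL.
- stu_id=5, region=BQ: no e row matches, row kept with e columns NULL.
Total: 1 matched + 8 padded = 9 rows.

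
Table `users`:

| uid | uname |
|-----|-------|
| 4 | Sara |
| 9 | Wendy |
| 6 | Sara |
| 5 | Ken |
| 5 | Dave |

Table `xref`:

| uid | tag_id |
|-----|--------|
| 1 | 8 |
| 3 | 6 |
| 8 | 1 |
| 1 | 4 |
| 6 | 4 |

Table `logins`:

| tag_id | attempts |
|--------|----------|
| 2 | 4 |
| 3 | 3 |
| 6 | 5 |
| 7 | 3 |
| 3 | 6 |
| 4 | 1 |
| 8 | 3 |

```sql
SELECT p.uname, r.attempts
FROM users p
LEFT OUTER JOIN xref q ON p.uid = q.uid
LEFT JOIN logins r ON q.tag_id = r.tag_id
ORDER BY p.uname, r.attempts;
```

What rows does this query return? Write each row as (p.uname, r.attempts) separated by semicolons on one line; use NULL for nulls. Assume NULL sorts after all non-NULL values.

Evaluate left to right. First `users p LEFT JOIN xref q` on uid: 5 row(s).
Then LEFT JOIN `logins r` on tag_id: each of those 5 rows is kept; rows whose q.tag_id has no match in r get NULL for r's columns.

(Dave, NULL); (Ken, NULL); (Sara, 1); (Sara, NULL); (Wendy, NULL)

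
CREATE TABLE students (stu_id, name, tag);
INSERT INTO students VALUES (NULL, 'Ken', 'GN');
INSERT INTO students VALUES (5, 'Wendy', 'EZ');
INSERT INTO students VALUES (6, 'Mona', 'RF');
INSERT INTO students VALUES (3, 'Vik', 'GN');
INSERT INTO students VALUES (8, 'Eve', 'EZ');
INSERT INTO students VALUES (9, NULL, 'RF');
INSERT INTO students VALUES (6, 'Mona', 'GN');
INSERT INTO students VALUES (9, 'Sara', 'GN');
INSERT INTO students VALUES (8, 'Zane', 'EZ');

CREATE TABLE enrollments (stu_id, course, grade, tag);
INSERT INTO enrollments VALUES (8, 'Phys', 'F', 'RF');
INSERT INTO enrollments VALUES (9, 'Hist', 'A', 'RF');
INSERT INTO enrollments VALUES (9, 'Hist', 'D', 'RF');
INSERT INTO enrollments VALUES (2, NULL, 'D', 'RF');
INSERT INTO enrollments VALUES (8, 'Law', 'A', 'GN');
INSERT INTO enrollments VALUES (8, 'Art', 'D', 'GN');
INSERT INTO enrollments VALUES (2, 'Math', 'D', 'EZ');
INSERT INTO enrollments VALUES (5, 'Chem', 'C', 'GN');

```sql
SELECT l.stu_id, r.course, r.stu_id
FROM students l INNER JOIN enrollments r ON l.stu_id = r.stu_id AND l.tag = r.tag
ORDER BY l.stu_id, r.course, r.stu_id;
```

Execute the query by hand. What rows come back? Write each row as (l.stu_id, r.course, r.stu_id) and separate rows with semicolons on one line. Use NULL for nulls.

(9, Hist, 9); (9, Hist, 9)

INNER JOIN keeps only pairs where the ON condition holds.
Matching on l.stu_id = r.stu_id AND l.tag = r.tag. A NULL in a compared column never satisfies the condition.
- l row (stu_id=NULL, tag=GN): no match → dropped.
- l row (stu_id=5, tag=EZ): no match → dropped.
- l row (stu_id=6, tag=RF): no match → dropped.
- l row (stu_id=3, tag=GN): no match → dropped.
- l row (stu_id=8, tag=EZ): no match → dropped.
- l row (stu_id=9, tag=RF): matches 2 r row(s) → 2 output row(s).
- l row (stu_id=6, tag=GN): no match → dropped.
- l row (stu_id=9, tag=GN): no match → dropped.
- l row (stu_id=8, tag=EZ): no match → dropped.
After projecting and ordering:
l.stu_id | r.course | r.stu_id
9 | Hist | 9
9 | Hist | 9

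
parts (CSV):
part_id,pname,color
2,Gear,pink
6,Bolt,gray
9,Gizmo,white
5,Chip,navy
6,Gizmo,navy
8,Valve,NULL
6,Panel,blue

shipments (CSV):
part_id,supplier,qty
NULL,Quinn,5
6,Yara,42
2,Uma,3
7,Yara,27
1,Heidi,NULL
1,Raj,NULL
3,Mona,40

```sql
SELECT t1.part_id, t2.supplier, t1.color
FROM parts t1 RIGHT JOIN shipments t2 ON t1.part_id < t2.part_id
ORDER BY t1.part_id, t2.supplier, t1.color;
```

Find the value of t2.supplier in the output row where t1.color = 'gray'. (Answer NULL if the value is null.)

Yara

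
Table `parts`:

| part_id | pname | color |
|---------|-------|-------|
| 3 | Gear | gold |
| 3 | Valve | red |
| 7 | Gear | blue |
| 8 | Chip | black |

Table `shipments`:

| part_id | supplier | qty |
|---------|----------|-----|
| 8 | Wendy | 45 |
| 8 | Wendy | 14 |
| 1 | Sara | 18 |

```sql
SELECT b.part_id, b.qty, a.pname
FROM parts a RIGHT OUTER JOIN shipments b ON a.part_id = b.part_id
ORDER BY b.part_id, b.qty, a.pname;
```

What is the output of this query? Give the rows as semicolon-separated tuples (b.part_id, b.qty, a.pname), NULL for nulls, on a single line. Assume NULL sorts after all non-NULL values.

RIGHT JOIN keeps every row from `shipments`; unmatched rows get NULL for `parts`'s columns.
Matching on a.part_id = b.part_id.
Matched pairs: 2; unmatched b rows kept: 1.

(1, 18, NULL); (8, 14, Chip); (8, 45, Chip)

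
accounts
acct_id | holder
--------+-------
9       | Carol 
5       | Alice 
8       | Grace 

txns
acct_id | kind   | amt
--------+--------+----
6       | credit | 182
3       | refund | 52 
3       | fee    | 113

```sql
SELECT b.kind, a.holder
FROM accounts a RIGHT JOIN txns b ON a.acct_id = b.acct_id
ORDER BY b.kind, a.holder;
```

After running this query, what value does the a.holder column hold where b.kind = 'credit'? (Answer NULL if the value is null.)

NULL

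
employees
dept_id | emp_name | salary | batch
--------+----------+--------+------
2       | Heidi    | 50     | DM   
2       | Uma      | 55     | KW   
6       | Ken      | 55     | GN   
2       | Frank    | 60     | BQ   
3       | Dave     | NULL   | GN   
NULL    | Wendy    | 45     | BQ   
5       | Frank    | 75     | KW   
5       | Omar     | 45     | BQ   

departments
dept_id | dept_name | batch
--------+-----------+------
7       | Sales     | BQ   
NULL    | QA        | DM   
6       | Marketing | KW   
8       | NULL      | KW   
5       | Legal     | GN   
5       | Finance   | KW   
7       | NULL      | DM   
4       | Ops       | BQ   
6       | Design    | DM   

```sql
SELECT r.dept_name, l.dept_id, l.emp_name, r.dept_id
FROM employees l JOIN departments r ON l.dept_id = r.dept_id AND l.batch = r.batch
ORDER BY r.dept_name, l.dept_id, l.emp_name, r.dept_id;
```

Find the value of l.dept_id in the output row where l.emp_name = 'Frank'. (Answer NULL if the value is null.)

5

INNER JOIN keeps only pairs where the ON condition holds.
Matching on l.dept_id = r.dept_id AND l.batch = r.batch. A NULL in a compared column never satisfies the condition.
- l row (dept_id=2, batch=DM): no match → dropped.
- l row (dept_id=2, batch=KW): no match → dropped.
- l row (dept_id=6, batch=GN): no match → dropped.
- l row (dept_id=2, batch=BQ): no match → dropped.
- l row (dept_id=3, batch=GN): no match → dropped.
- l row (dept_id=NULL, batch=BQ): no match → dropped.
- l row (dept_id=5, batch=KW): matches 1 r row(s) → 1 output row(s).
- l row (dept_id=5, batch=BQ): no match → dropped.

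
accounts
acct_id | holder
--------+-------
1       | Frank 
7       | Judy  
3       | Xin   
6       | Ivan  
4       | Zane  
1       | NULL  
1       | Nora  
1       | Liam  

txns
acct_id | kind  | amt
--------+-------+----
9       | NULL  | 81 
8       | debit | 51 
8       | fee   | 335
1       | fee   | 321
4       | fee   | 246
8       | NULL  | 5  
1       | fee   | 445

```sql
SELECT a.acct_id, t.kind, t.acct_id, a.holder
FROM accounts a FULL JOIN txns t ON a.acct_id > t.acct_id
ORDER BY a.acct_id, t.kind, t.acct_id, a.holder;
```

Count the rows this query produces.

FULL OUTER JOIN keeps every row from both sides; unmatched rows get NULL for the other side's columns.
Matching on a.acct_id > t.acct_id.
- a[0] acct_id=1 → no match; kept with NULLs on the t side.
- a[1] acct_id=7 → 3 match(es) in t → 3 row(s).
- a[2] acct_id=3 → 2 match(es) in t → 2 row(s).
- a[3] acct_id=6 → 3 match(es) in t → 3 row(s).
- a[4] acct_id=4 → 2 match(es) in t → 2 row(s).
- a[5] acct_id=1 → no match; kept with NULLs on the t side.
- a[6] acct_id=1 → no match; kept with NULLs on the t side.
- a[7] acct_id=1 → no match; kept with NULLs on the t side.
- plus 4 unmatched t row(s), each kept with NULL a columns.
Total: 10 matched + 8 padded = 18 rows.

18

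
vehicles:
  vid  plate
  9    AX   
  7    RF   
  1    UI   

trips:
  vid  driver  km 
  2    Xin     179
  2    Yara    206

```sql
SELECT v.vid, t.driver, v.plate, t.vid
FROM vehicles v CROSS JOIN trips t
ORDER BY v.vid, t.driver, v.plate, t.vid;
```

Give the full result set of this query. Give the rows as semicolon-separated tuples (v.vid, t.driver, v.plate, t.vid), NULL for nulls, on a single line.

CROSS JOIN pairs every row of `vehicles` with every row of `trips`: 3 × 2 = 6 rows.
After projecting and ordering:
v.vid | t.driver | v.plate | t.vid
1 | Xin | UI | 2
1 | Yara | UI | 2
7 | Xin | RF | 2
7 | Yara | RF | 2
9 | Xin | AX | 2
9 | Yara | AX | 2

(1, Xin, UI, 2); (1, Yara, UI, 2); (7, Xin, RF, 2); (7, Yara, RF, 2); (9, Xin, AX, 2); (9, Yara, AX, 2)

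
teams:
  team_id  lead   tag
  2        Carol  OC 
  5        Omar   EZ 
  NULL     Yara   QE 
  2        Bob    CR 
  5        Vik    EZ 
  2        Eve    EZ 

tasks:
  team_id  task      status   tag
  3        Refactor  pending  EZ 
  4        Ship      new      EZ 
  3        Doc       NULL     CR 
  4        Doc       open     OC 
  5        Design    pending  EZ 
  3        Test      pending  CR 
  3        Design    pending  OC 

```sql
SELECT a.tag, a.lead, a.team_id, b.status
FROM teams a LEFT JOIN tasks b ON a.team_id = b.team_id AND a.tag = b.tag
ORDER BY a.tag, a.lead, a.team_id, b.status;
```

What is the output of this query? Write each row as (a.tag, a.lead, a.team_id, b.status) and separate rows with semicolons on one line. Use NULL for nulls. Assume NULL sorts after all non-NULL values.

(CR, Bob, 2, NULL); (EZ, Eve, 2, NULL); (EZ, Omar, 5, pending); (EZ, Vik, 5, pending); (OC, Carol, 2, NULL); (QE, Yara, NULL, NULL)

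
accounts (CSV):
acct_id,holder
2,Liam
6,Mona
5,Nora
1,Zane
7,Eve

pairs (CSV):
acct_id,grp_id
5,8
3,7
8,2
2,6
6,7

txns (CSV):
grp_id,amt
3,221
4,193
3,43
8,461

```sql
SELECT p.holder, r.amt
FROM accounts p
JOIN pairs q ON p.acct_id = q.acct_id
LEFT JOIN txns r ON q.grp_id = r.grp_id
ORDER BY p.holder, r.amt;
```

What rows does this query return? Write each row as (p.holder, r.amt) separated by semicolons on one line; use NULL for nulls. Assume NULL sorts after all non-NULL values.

(Liam, NULL); (Mona, NULL); (Nora, 461)

Evaluate left to right. First `accounts p INNER JOIN pairs q` on acct_id: 3 row(s).
Then LEFT JOIN `txns r` on grp_id: each of those 3 rows is kept; rows whose q.grp_id has no match in r get NULL for r's columns.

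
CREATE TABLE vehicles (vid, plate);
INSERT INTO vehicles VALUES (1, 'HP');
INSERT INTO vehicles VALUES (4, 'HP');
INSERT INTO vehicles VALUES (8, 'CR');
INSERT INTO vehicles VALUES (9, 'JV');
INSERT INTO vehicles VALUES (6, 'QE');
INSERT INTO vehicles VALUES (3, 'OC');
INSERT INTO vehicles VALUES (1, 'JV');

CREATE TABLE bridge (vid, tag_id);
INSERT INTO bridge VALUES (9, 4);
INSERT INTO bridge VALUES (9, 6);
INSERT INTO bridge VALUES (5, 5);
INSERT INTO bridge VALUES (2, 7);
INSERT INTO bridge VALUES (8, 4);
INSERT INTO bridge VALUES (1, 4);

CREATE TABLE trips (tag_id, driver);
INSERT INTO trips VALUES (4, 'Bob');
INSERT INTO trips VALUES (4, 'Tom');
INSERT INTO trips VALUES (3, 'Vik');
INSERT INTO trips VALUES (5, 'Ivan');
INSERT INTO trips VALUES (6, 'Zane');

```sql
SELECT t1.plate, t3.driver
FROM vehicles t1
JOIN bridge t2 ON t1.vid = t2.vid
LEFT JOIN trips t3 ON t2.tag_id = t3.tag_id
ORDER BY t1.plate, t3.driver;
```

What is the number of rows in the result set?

Joins associate left-to-right: vehicles INNER JOIN bridge on vid gives 5 intermediate row(s).
Then LEFT JOIN `trips t3` on tag_id: each of those 5 rows is kept; rows whose t2.tag_id has no match in t3 get NULL for t3's columns.
Result: 9 row(s).

9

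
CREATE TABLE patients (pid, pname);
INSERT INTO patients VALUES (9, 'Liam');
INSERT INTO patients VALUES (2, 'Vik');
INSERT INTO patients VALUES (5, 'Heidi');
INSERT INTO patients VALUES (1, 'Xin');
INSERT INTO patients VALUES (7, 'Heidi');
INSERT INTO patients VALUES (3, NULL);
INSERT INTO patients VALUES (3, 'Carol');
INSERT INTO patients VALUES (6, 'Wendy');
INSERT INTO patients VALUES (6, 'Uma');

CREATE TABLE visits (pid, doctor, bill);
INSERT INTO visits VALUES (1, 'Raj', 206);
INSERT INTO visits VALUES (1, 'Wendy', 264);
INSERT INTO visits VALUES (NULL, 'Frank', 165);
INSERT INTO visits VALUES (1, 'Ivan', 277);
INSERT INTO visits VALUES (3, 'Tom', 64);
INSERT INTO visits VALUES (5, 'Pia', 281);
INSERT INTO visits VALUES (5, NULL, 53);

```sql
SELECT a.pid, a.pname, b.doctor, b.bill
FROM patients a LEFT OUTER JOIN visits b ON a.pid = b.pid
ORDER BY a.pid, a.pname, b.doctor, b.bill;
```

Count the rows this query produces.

LEFT JOIN keeps every row from `patients`; unmatched rows get NULL for `visits`'s columns.
Matching on a.pid = b.pid. A NULL in a compared column never satisfies the condition.
- a row (pid=9): no match → kept, b columns NULL.
- a row (pid=2): no match → kept, b columns NULL.
- a row (pid=5): matches 2 b row(s) → 2 output row(s).
- a row (pid=1): matches 3 b row(s) → 3 output row(s).
- a row (pid=7): no match → kept, b columns NULL.
- a row (pid=3): matches 1 b row(s) → 1 output row(s).
- a row (pid=3): matches 1 b row(s) → 1 output row(s).
- a row (pid=6): no match → kept, b columns NULL.
- a row (pid=6): no match → kept, b columns NULL.
Total: 7 matched + 5 padded = 12 rows.

12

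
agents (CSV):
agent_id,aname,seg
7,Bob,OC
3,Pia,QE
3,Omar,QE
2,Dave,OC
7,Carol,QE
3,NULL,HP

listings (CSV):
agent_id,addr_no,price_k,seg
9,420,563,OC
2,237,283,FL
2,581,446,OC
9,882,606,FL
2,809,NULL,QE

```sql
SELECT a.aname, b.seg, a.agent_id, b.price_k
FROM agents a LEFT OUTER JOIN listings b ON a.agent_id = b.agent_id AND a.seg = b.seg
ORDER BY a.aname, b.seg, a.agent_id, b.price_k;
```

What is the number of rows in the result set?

LEFT JOIN keeps every row from `agents`; unmatched rows get NULL for `listings`'s columns.
Matching on a.agent_id = b.agent_id AND a.seg = b.seg.
- a (agent_id=7, seg=OC) has no partner → padded with NULL.
- a (agent_id=3, seg=QE) has no partner → padded with NULL.
- a (agent_id=3, seg=QE) has no partner → padded with NULL.
- a (agent_id=2, seg=OC) pairs with 1 row(s) of b.
- a (agent_id=7, seg=QE) has no partner → padded with NULL.
- a (agent_id=3, seg=HP) has no partner → padded with NULL.
Total: 1 matched + 5 padded = 6 rows.

6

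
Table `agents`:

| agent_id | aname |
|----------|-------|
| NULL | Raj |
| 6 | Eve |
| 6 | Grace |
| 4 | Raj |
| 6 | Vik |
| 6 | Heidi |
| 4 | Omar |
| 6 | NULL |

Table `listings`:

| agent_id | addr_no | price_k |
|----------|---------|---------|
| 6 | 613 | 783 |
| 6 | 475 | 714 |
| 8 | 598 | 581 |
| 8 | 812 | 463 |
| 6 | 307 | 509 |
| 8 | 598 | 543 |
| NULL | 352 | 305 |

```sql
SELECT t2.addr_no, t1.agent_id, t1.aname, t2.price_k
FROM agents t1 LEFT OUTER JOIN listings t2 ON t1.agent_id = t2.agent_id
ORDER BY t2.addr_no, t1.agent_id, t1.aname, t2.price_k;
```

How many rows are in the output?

18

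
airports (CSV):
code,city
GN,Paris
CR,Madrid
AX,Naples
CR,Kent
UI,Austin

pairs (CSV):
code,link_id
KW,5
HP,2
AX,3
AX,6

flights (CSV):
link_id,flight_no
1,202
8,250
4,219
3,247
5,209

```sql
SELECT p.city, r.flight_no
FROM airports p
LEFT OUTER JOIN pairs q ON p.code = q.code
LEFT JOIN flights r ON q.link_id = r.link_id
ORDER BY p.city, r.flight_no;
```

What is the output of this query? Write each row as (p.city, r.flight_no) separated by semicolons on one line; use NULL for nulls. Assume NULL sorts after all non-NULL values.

Evaluate left to right. First `airports p LEFT JOIN pairs q` on code: 6 row(s).
Then LEFT JOIN `flights r` on link_id: each of those 6 rows is kept; rows whose q.link_id has no match in r get NULL for r's columns.

(Austin, NULL); (Kent, NULL); (Madrid, NULL); (Naples, 247); (Naples, NULL); (Paris, NULL)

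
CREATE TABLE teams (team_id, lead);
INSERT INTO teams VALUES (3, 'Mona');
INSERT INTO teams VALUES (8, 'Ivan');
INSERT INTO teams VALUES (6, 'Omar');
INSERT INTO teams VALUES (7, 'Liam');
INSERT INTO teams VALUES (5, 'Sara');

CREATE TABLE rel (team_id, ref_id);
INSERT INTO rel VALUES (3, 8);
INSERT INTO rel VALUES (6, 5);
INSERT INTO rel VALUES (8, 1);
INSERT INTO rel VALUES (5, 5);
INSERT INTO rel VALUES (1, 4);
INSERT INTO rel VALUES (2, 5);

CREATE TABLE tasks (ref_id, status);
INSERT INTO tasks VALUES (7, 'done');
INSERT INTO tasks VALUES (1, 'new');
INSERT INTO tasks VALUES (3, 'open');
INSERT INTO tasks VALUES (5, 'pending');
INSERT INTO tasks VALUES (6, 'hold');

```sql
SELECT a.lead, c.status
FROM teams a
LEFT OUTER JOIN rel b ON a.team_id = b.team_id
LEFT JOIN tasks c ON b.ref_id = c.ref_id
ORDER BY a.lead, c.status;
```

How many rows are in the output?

5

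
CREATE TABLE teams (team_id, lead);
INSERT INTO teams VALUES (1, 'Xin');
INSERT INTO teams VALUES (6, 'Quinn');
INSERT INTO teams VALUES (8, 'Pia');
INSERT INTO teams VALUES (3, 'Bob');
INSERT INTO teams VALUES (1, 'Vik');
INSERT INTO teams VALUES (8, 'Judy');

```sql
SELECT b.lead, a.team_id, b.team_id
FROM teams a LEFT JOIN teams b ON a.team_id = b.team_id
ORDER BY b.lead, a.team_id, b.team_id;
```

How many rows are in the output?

LEFT JOIN keeps every row from `teams a`; unmatched rows get NULL for `teams b`'s columns.
Matching on a.team_id = b.team_id.
- a (team_id=1) pairs with 2 row(s) of b.
- a (team_id=6) pairs with 1 row(s) of b.
- a (team_id=8) pairs with 2 row(s) of b.
- a (team_id=3) pairs with 1 row(s) of b.
- a (team_id=1) pairs with 2 row(s) of b.
- a (team_id=8) pairs with 2 row(s) of b.
Total: 10 rows.

10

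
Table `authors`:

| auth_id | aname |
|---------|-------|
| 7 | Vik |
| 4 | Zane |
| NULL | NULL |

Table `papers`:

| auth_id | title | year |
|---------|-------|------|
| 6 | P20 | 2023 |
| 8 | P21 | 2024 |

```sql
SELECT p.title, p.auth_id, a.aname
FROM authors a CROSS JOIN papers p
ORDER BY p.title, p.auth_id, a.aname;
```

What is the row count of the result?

6

CROSS JOIN pairs every row of `authors` with every row of `papers`: 3 × 2 = 6 rows.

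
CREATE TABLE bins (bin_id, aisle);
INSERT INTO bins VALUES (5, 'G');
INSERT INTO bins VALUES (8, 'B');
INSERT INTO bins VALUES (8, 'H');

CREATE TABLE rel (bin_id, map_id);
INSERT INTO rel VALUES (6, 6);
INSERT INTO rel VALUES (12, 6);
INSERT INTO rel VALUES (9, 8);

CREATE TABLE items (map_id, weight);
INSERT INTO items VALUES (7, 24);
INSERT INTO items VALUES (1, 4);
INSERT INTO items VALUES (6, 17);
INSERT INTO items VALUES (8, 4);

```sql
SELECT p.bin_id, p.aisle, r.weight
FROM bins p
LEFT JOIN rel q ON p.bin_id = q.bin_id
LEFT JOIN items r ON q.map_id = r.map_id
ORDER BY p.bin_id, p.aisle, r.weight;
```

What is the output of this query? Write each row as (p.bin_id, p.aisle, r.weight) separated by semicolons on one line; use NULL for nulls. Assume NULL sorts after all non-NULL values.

(5, G, NULL); (8, B, NULL); (8, H, NULL)

Evaluate left to right. First `bins p LEFT JOIN rel q` on bin_id: 3 row(s).
Then LEFT JOIN `items r` on map_id: each of those 3 rows is kept; rows whose q.map_id has no match in r get NULL for r's columns.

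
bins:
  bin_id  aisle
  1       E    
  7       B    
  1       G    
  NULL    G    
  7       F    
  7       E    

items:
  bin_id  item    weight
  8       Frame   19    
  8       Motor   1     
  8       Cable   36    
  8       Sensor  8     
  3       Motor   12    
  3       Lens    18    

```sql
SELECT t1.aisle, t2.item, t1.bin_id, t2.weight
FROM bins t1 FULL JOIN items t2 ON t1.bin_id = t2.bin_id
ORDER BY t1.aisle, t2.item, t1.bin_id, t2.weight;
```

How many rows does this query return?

FULL OUTER JOIN keeps every row from both sides; unmatched rows get NULL for the other side's columns.
Matching on t1.bin_id = t2.bin_id. A NULL in a compared column never satisfies the condition.
Matched pairs: 0; unmatched t1 rows kept: 6; unmatched t2 rows kept: 6.
Total: 0 matched + 12 padded = 12 rows.

12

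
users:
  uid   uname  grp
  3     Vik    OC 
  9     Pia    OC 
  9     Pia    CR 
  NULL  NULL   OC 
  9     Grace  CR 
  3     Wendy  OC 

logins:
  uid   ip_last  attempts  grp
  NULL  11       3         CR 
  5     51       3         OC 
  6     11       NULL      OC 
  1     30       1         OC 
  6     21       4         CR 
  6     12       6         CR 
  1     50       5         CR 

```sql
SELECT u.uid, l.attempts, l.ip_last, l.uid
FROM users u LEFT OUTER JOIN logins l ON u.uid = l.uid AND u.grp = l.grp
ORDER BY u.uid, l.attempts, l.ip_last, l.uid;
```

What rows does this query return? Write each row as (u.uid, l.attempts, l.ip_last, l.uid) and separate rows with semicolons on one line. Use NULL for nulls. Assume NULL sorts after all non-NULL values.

(3, NULL, NULL, NULL); (3, NULL, NULL, NULL); (9, NULL, NULL, NULL); (9, NULL, NULL, NULL); (9, NULL, NULL, NULL); (NULL, NULL, NULL, NULL)

LEFT JOIN keeps every row from `users`; unmatched rows get NULL for `logins`'s columns.
Matching on u.uid = l.uid AND u.grp = l.grp. A NULL in a compared column never satisfies the condition.
Matched pairs: 0; unmatched u rows kept: 6.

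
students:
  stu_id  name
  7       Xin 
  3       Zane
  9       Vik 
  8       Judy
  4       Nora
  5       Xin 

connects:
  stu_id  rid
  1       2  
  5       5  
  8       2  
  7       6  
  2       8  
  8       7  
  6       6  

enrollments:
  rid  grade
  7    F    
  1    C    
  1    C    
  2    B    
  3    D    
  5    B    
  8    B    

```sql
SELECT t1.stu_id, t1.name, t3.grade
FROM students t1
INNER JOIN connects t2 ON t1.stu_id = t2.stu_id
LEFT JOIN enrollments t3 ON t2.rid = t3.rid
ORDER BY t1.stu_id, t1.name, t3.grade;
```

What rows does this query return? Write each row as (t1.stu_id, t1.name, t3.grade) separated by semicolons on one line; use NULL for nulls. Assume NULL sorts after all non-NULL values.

Joins associate left-to-right: students INNER JOIN connects on stu_id gives 4 intermediate row(s).
Then LEFT JOIN `enrollments t3` on rid: each of those 4 rows is kept; rows whose t2.rid has no match in t3 get NULL for t3's columns.

(5, Xin, B); (7, Xin, NULL); (8, Judy, B); (8, Judy, F)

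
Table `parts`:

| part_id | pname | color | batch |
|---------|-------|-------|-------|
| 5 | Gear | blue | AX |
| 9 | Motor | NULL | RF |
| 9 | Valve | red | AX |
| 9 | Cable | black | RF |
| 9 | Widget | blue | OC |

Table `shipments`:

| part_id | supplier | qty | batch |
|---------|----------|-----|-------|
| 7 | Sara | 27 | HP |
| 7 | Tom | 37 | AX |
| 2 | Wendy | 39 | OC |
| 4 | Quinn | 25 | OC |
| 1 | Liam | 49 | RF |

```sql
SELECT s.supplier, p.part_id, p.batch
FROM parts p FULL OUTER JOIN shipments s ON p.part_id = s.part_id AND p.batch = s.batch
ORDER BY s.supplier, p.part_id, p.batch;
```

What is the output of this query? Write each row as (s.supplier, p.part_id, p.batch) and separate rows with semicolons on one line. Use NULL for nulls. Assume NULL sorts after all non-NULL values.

(Liam, NULL, NULL); (Quinn, NULL, NULL); (Sara, NULL, NULL); (Tom, NULL, NULL); (Wendy, NULL, NULL); (NULL, 5, AX); (NULL, 9, AX); (NULL, 9, OC); (NULL, 9, RF); (NULL, 9, RF)

FULL OUTER JOIN keeps every row from both sides; unmatched rows get NULL for the other side's columns.
Matching on p.part_id = s.part_id AND p.batch = s.batch.
- p row (part_id=5, batch=AX): no match → kept, s columns NULL.
- p row (part_id=9, batch=RF): no match → kept, s columns NULL.
- p row (part_id=9, batch=AX): no match → kept, s columns NULL.
- p row (part_id=9, batch=RF): no match → kept, s columns NULL.
- p row (part_id=9, batch=OC): no match → kept, s columns NULL.
- plus 5 unmatched s row(s), each kept with NULL p columns.
After projecting and ordering:
s.supplier | p.part_id | p.batch
Liam | NULL | NULL
Quinn | NULL | NULL
Sara | NULL | NULL
Tom | NULL | NULL
Wendy | NULL | NULL
NULL | 5 | AX
NULL | 9 | AX
NULL | 9 | OC
NULL | 9 | RF
NULL | 9 | RF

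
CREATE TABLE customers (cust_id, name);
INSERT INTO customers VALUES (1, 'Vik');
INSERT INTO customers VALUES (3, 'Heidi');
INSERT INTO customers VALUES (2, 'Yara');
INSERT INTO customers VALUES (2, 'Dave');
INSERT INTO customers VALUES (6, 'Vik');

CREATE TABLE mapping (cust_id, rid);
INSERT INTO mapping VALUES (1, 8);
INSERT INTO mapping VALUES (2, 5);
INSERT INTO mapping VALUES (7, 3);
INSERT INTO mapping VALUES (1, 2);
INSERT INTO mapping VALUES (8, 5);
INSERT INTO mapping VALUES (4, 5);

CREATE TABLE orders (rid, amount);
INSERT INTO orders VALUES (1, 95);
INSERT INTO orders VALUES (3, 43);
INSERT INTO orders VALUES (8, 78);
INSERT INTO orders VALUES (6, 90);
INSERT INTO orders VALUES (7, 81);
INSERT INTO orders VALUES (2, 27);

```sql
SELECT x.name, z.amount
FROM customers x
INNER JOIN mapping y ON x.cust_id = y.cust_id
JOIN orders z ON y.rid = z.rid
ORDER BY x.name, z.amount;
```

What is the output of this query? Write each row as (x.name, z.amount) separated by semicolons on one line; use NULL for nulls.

(Vik, 27); (Vik, 78)

Joins associate left-to-right: customers INNER JOIN mapping on cust_id gives 4 intermediate row(s).
Then INNER JOIN `orders z` on rid: keep only rows whose y.rid appears in z.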